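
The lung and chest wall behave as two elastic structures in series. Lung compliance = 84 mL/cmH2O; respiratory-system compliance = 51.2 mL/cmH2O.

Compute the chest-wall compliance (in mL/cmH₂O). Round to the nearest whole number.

1/Ccw = 1/Crs − 1/CL.
1/Ccw = 1/51.2 − 1/84 = 0.007626.
Ccw = 131.13 mL/cmH2O.

131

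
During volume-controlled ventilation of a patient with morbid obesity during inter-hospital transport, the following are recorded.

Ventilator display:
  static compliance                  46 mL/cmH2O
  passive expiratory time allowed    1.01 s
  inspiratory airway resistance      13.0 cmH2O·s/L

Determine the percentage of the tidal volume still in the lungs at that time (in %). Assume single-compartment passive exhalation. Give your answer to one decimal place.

18.5

τ = R × C = 13.0 × 46 mL/cmH2O = 13.0 × 0.046 L/cmH2O = 0.598 s.
Passive exhalation: V(t)/V₀ = e^(−t/τ) = e^(−1.01/0.598) = 0.1847.
Fraction remaining = 0.1847 → 18.47%.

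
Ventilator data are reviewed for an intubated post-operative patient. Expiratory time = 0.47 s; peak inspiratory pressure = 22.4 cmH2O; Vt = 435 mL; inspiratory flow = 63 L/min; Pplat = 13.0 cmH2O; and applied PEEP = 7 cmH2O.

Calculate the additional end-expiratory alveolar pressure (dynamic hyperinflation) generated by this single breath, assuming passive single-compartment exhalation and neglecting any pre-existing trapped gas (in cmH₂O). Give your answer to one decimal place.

Flow: 63 L/min ÷ 60 = 1.05 L/s.
R = (PIP − Pplat)/V̇ = (22.4 − 13.0) / 1.05 = 9.4/1.05 = 8.952 cmH2O·s/L.
C = Vt/(Pplat − PEEP) = 435.0 / (13.0 − 7) = 435.0/6.0 = 72.5 mL/cmH2O.
τ = R × C = 8.952 × 0.0725 L/cmH2O = 0.649 s.
Fraction remaining = e^(−Te/τ) = e^(−0.47/0.649) = 0.4847; trapped volume = 435.0 × 0.4847 = 210.84 mL.
Additional alveolar pressure from trapping ≈ V_trapped / C = 210.84 / 72.5 = 2.908 cmH2O.

2.9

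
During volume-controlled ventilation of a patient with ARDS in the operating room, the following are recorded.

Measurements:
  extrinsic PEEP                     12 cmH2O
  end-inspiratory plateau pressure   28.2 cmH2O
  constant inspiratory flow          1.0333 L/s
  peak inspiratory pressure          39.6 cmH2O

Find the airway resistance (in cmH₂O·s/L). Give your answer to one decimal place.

11.0

Raw = (PIP − Pplat) / flow = (39.6 − 28.2) / 1.0333 = 11.4 / 1.0333 = 11.033 cmH2O·s/L.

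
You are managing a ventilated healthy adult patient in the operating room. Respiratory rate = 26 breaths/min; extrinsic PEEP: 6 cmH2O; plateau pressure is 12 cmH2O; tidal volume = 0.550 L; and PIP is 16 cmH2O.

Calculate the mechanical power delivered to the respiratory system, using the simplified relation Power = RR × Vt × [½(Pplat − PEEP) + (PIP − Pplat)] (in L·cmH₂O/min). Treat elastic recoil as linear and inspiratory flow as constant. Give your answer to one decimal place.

100.1

Per-breath work = Vt × [½(Pplat−PEEP) + (PIP−Pplat)] = 0.550 × [0.5×6.0 + 4.0] = 0.550 × 7.0 = 3.85 L·cmH2O.
Power = 26 × 3.85 = 100.1 L·cmH2O/min.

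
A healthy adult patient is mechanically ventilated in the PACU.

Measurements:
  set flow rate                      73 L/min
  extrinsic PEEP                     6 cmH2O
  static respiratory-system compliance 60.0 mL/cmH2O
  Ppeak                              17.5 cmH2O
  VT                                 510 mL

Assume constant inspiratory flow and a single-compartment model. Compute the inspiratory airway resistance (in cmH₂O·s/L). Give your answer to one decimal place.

Flow: 73 L/min ÷ 60 = 1.2167 L/s.
Equation of motion (constant flow): PIP = Vt/C + R·V̇ + PEEP.
R·V̇ = PIP − Vt/C − PEEP = 17.5 − 510/60.0 − 6 = 17.5 − 8.5 − 6 = 3.0 cmH2O.
R = 3.0 / 1.2167 = 2.466 cmH2O·s/L.

2.5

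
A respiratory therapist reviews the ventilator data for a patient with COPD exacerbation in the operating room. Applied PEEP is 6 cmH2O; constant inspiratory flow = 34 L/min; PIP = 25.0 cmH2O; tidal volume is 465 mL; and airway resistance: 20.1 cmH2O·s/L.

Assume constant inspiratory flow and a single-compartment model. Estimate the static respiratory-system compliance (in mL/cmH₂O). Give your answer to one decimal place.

Flow: 34 L/min ÷ 60 = 0.5667 L/s.
Equation of motion (constant flow): PIP = Vt/C + R·V̇ + PEEP.
Vt/C = PIP − R·V̇ − PEEP = 25.0 − 20.1×0.5667 − 6 = 25.0 − 11.391 − 6 = 7.609 cmH2O.
C = Vt / 7.609 = 465 / 7.609 = 61.112 mL/cmH2O.

61.1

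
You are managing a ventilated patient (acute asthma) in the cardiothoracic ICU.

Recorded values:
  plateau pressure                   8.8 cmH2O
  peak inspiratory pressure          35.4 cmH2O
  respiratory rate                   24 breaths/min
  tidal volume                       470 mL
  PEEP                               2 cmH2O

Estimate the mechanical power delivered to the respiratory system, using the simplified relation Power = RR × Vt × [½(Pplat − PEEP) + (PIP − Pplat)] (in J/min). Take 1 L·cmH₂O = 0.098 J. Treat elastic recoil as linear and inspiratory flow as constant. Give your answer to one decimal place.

Per-breath work = Vt × [½(Pplat−PEEP) + (PIP−Pplat)] = 0.470 × [0.5×6.8 + 26.6] = 0.470 × 30.0 = 14.1 L·cmH2O.
Power = 24 × 14.1 = 338.4 L·cmH2O/min.
× 0.098 J/(L·cmH2O) → 33.163 J/min.

33.2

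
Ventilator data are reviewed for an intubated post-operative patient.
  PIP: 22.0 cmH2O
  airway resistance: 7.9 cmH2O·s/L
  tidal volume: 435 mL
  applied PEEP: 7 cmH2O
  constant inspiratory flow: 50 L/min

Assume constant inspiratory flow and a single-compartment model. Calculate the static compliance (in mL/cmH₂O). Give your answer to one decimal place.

51.7

Flow: 50 L/min ÷ 60 = 0.8333 L/s.
Equation of motion (constant flow): PIP = Vt/C + R·V̇ + PEEP.
Vt/C = PIP − R·V̇ − PEEP = 22.0 − 7.9×0.8333 − 7 = 22.0 − 6.583 − 7 = 8.417 cmH2O.
C = Vt / 8.417 = 435 / 8.417 = 51.681 mL/cmH2O.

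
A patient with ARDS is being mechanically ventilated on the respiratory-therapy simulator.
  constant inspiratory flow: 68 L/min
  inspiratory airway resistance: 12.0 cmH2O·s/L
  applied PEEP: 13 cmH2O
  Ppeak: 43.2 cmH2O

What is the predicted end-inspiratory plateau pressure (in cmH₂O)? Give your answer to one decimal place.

Flow: 68 L/min ÷ 60 = 1.1333 L/s.
Pplat = PIP − Raw × flow = 43.2 − 12.0 × 1.1333 = 43.2 − 13.6 = 29.6 cmH2O.

29.6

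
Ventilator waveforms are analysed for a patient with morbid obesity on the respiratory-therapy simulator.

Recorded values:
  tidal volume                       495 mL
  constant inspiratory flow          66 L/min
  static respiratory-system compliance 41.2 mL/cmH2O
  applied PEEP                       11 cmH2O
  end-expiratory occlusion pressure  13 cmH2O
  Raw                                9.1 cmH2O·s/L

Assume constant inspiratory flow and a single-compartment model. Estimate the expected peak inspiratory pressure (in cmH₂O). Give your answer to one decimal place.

Flow: 66 L/min ÷ 60 = 1.1 L/s.
Total PEEP = 13 cmH2O (set 11 + intrinsic 2); this is the baseline alveolar pressure.
Equation of motion (constant flow): PIP = Vt/C + R·V̇ + PEEP.
PIP = 495/41.2 + 9.1×1.1 + 13 = 12.015 + 10.01 + 13 = 35.025 cmH2O.

35.0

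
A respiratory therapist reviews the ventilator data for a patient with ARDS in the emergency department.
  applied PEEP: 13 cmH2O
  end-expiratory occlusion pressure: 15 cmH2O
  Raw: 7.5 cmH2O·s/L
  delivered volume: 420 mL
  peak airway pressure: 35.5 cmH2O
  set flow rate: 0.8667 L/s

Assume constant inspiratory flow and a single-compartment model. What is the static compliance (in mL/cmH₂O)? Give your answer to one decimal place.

30.0

Total PEEP = 15 cmH2O (set 13 + intrinsic 2); this is the baseline alveolar pressure.
Equation of motion (constant flow): PIP = Vt/C + R·V̇ + PEEP.
Vt/C = PIP − R·V̇ − PEEP = 35.5 − 7.5×0.8667 − 15 = 35.5 − 6.5 − 15 = 14.0 cmH2O.
C = Vt / 14.0 = 420 / 14.0 = 30.0 mL/cmH2O.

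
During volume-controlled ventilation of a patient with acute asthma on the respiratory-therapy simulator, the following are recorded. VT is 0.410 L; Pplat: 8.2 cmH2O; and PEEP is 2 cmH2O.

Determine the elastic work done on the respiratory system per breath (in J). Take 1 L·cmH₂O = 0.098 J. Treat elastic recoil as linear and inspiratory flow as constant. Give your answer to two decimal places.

Elastic work ≈ ½ × (Pplat − PEEP) × Vt = 0.5 × (8.2 − 2) × 0.410 L = 0.5 × 6.2 × 0.410 = 1.271 L·cmH2O.
× 0.098 J/(L·cmH2O) → 0.1246 J.

0.12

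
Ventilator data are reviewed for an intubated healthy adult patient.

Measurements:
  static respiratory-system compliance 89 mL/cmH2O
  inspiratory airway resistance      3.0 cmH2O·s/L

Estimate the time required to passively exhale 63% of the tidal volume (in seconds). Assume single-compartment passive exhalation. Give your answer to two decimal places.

τ = R × C = 3.0 × 89 mL/cmH2O = 3.0 × 0.089 L/cmH2O = 0.267 s.
Exhaled fraction f = 1 − e^(−t/τ) → t = −τ·ln(1 − f) = −0.267·ln(0.37) = 0.2655 s.

0.27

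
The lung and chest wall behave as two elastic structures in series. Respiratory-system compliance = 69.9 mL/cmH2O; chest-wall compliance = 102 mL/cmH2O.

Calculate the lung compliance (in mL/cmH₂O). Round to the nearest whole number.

1/CL = 1/Crs − 1/Ccw.
1/CL = 1/69.9 − 1/102 = 0.004502.
CL = 222.12 mL/cmH2O.

222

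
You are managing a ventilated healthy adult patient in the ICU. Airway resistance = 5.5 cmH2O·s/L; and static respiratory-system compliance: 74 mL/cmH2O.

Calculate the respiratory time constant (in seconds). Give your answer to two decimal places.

0.41

τ = R × C = 5.5 × 74 mL/cmH2O = 5.5 × 0.074 L/cmH2O = 0.407 s.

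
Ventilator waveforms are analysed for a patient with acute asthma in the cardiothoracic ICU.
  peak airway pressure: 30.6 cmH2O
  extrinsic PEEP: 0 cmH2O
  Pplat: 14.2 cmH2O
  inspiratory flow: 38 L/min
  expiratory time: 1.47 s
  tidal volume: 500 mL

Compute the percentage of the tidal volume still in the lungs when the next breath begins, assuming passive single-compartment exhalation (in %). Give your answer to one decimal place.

19.9

Flow: 38 L/min ÷ 60 = 0.6333 L/s.
R = (PIP − Pplat)/V̇ = (30.6 − 14.2) / 0.6333 = 16.4/0.6333 = 25.896 cmH2O·s/L.
C = Vt/(Pplat − PEEP) = 500.0 / (14.2 − 0) = 500.0/14.2 = 35.211 mL/cmH2O.
τ = R × C = 25.896 × 0.03521 L/cmH2O = 0.9118 s.
Fraction remaining at end-expiration = e^(−Te/τ) = e^(−1.47/0.9118) = 0.1994 → 19.94%.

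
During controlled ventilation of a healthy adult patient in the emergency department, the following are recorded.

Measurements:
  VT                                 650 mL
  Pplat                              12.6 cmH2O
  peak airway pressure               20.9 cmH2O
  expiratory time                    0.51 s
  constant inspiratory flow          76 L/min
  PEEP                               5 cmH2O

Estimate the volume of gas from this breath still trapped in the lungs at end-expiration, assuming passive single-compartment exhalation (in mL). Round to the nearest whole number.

Flow: 76 L/min ÷ 60 = 1.2667 L/s.
R = (PIP − Pplat)/V̇ = (20.9 − 12.6) / 1.2667 = 8.3/1.2667 = 6.552 cmH2O·s/L.
C = Vt/(Pplat − PEEP) = 650.0 / (12.6 − 5) = 650.0/7.6 = 85.526 mL/cmH2O.
τ = R × C = 6.552 × 0.08553 L/cmH2O = 0.5604 s.
Fraction remaining = e^(−Te/τ) = e^(−0.51/0.5604) = 0.4025.
Trapped volume = 650.0 × 0.4025 = 261.63 mL.

262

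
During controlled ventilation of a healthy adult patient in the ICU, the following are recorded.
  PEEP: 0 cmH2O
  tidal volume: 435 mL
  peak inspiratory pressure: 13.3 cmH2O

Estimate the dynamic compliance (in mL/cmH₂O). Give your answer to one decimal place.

Dynamic compliance = Vt / (PIP − PEEP) = 435 / (13.3 − 0) = 435 / 13.3 = 32.707 mL/cmH2O.

32.7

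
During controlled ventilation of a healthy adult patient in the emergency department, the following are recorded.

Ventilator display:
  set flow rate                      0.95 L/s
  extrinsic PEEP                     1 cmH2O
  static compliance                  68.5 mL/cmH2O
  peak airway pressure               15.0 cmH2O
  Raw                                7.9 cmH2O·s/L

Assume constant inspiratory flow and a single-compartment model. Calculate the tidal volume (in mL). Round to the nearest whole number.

Equation of motion (constant flow): PIP = Vt/C + R·V̇ + PEEP.
Vt/C = PIP − R·V̇ − PEEP = 15.0 − 7.505 − 1 = 6.495 cmH2O.
Vt = C × 6.495 = 68.5 × 6.495 = 444.91 mL.

445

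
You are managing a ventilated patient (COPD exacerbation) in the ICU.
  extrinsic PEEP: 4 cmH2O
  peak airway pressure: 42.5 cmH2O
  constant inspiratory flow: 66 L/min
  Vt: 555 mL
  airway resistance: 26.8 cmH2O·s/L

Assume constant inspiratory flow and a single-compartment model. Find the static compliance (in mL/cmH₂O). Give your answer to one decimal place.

Flow: 66 L/min ÷ 60 = 1.1 L/s.
Equation of motion (constant flow): PIP = Vt/C + R·V̇ + PEEP.
Vt/C = PIP − R·V̇ − PEEP = 42.5 − 26.8×1.1 − 4 = 42.5 − 29.48 − 4 = 9.02 cmH2O.
C = Vt / 9.02 = 555 / 9.02 = 61.53 mL/cmH2O.

61.5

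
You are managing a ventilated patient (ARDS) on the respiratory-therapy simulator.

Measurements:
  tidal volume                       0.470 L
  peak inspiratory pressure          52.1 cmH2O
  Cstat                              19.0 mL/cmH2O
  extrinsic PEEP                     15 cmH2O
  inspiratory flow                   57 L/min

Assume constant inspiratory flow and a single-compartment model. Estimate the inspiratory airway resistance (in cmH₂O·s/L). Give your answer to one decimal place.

Flow: 57 L/min ÷ 60 = 0.95 L/s.
Equation of motion (constant flow): PIP = Vt/C + R·V̇ + PEEP.
R·V̇ = PIP − Vt/C − PEEP = 52.1 − 470/19.0 − 15 = 52.1 − 24.737 − 15 = 12.363 cmH2O.
R = 12.363 / 0.95 = 13.014 cmH2O·s/L.

13.0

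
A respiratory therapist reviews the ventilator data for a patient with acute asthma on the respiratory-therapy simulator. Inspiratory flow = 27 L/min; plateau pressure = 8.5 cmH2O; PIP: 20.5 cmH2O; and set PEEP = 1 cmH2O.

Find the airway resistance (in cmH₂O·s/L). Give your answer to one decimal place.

26.7

Flow: 27 L/min ÷ 60 = 0.45 L/s.
Raw = (PIP − Pplat) / flow = (20.5 − 8.5) / 0.45 = 12.0 / 0.45 = 26.667 cmH2O·s/L.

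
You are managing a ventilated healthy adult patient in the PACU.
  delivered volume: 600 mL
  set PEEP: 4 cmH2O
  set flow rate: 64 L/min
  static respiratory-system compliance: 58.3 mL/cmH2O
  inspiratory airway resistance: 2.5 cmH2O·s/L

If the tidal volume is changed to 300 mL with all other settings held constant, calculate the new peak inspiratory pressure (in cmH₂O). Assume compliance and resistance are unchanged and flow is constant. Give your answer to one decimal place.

Flow: 64 L/min ÷ 60 = 1.0667 L/s.
PIP = Vt/C + R·V̇ + PEEP (constant-flow equation of motion).
Only the elastic term changes: ΔPIP = ΔVt / C = (300 − 600) / 58.3 = -5.146 cmH2O.
Original PIP = 600/58.3 + 2.5×1.0667 + 4 = 16.958 cmH2O; new PIP = 16.958 + (-5.146) = 11.812 cmH2O.

11.8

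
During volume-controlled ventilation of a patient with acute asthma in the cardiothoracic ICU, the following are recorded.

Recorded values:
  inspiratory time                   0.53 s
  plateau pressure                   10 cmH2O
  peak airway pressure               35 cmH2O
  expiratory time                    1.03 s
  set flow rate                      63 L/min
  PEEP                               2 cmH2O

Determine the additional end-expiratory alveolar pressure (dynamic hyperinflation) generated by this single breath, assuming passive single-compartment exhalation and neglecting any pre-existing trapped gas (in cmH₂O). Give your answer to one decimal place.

Flow: 63 L/min ÷ 60 = 1.05 L/s.
Vt = flow × Ti = 1.05 L/s × 0.53 s × 1000 mL/L = 556.5 mL.
R = (PIP − Pplat)/V̇ = (35 − 10) / 1.05 = 25.0/1.05 = 23.81 cmH2O·s/L.
C = Vt/(Pplat − PEEP) = 556.5 / (10 − 2) = 556.5/8.0 = 69.563 mL/cmH2O.
τ = R × C = 23.81 × 0.06956 L/cmH2O = 1.656 s.
Fraction remaining = e^(−Te/τ) = e^(−1.03/1.656) = 0.5369; trapped volume = 556.5 × 0.5369 = 298.78 mL.
Additional alveolar pressure from trapping ≈ V_trapped / C = 298.78 / 69.563 = 4.295 cmH2O.

4.3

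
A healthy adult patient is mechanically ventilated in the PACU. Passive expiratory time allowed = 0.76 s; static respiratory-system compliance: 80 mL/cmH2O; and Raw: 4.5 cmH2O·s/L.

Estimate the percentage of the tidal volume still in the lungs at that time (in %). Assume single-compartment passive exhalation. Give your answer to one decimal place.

τ = R × C = 4.5 × 80 mL/cmH2O = 4.5 × 0.080 L/cmH2O = 0.36 s.
Passive exhalation: V(t)/V₀ = e^(−t/τ) = e^(−0.76/0.36) = 0.1211.
Fraction remaining = 0.1211 → 12.11%.

12.1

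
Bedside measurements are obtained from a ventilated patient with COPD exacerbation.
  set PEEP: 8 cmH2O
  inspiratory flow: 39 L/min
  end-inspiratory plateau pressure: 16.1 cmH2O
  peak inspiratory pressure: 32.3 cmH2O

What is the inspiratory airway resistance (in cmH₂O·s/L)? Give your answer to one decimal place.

24.9

Flow: 39 L/min ÷ 60 = 0.65 L/s.
Raw = (PIP − Pplat) / flow = (32.3 − 16.1) / 0.65 = 16.2 / 0.65 = 24.923 cmH2O·s/L.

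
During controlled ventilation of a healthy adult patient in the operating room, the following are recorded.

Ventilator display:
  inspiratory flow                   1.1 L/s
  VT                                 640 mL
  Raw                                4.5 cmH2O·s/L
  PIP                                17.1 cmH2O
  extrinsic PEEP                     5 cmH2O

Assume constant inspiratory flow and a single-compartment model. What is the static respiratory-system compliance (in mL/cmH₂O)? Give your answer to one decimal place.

Equation of motion (constant flow): PIP = Vt/C + R·V̇ + PEEP.
Vt/C = PIP − R·V̇ − PEEP = 17.1 − 4.5×1.1 − 5 = 17.1 − 4.95 − 5 = 7.15 cmH2O.
C = Vt / 7.15 = 640 / 7.15 = 89.51 mL/cmH2O.

89.5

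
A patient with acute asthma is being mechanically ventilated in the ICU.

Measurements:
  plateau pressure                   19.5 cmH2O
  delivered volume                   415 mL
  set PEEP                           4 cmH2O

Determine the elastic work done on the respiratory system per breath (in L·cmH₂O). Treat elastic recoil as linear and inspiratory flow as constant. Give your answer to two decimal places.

Elastic work ≈ ½ × (Pplat − PEEP) × Vt = 0.5 × (19.5 − 4) × 0.415 L = 0.5 × 15.5 × 0.415 = 3.216 L·cmH2O.

3.22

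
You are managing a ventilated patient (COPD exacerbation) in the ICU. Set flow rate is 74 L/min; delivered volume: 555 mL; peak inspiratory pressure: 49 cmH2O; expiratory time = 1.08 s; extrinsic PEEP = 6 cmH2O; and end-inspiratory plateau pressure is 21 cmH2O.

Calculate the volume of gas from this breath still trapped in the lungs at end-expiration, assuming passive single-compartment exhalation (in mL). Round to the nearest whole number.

Flow: 74 L/min ÷ 60 = 1.2333 L/s.
R = (PIP − Pplat)/V̇ = (49 − 21) / 1.2333 = 28.0/1.2333 = 22.703 cmH2O·s/L.
C = Vt/(Pplat − PEEP) = 555.0 / (21 − 6) = 555.0/15.0 = 37.0 mL/cmH2O.
τ = R × C = 22.703 × 0.037 L/cmH2O = 0.84 s.
Fraction remaining = e^(−Te/τ) = e^(−1.08/0.84) = 0.2765.
Trapped volume = 555.0 × 0.2765 = 153.46 mL.

153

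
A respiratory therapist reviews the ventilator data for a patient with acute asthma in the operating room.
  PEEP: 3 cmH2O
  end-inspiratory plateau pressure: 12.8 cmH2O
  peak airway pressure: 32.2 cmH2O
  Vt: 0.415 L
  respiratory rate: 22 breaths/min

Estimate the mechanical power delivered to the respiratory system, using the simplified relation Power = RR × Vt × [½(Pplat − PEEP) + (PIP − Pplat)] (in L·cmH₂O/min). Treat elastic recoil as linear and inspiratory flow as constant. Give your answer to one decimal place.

221.9

Per-breath work = Vt × [½(Pplat−PEEP) + (PIP−Pplat)] = 0.415 × [0.5×9.8 + 19.4] = 0.415 × 24.3 = 10.085 L·cmH2O.
Power = 22 × 10.085 = 221.87 L·cmH2O/min.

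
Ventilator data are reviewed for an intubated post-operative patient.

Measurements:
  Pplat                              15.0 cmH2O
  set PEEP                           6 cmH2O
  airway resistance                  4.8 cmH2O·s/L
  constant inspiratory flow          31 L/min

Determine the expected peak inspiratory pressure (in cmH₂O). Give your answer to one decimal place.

17.5

Flow: 31 L/min ÷ 60 = 0.5167 L/s.
PIP = Pplat + Raw × flow = 15.0 + 4.8 × 0.5167 = 15.0 + 2.48 = 17.48 cmH2O.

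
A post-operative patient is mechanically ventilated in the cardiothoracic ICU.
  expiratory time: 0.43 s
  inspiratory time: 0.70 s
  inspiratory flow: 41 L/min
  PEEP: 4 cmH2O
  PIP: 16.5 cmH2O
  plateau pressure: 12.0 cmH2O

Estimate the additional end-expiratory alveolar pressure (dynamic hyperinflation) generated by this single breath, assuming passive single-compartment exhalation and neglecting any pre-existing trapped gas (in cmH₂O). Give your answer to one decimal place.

Flow: 41 L/min ÷ 60 = 0.6833 L/s.
Vt = flow × Ti = 0.6833 L/s × 0.70 s × 1000 mL/L = 478.31 mL.
R = (PIP − Pplat)/V̇ = (16.5 − 12.0) / 0.6833 = 4.5/0.6833 = 6.586 cmH2O·s/L.
C = Vt/(Pplat − PEEP) = 478.31 / (12.0 − 4) = 478.31/8.0 = 59.789 mL/cmH2O.
τ = R × C = 6.586 × 0.05979 L/cmH2O = 0.3938 s.
Fraction remaining = e^(−Te/τ) = e^(−0.43/0.3938) = 0.3356; trapped volume = 478.31 × 0.3356 = 160.52 mL.
Additional alveolar pressure from trapping ≈ V_trapped / C = 160.52 / 59.789 = 2.685 cmH2O.

2.7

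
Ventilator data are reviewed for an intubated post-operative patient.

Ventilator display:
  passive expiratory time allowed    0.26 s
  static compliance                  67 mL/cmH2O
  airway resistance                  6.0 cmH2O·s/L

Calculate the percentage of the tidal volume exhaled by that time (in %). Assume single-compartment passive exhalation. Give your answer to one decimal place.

47.6

τ = R × C = 6.0 × 67 mL/cmH2O = 6.0 × 0.067 L/cmH2O = 0.402 s.
Passive exhalation: V(t)/V₀ = e^(−t/τ) = e^(−0.26/0.402) = 0.5237.
Fraction exhaled = 1 − 0.5237 = 0.4763 → 47.63%.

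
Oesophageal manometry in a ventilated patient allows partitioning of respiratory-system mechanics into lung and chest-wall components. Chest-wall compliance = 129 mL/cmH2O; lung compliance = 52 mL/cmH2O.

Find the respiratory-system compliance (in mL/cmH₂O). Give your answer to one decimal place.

37.1

Lung and chest wall are elastances in series: 1/Crs = 1/CL + 1/Ccw.
1/Crs = 1/52 + 1/129 = 0.02698.
Crs = 37.064 mL/cmH2O.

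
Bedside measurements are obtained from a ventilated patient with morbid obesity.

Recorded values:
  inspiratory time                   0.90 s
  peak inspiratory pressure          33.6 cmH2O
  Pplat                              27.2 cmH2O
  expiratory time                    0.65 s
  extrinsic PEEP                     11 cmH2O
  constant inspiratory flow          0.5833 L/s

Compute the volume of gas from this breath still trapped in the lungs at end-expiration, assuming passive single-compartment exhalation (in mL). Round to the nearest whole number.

84

Vt = flow × Ti = 0.5833 L/s × 0.90 s × 1000 mL/L = 524.97 mL.
R = (PIP − Pplat)/V̇ = (33.6 − 27.2) / 0.5833 = 6.4/0.5833 = 10.972 cmH2O·s/L.
C = Vt/(Pplat − PEEP) = 524.97 / (27.2 − 11) = 524.97/16.2 = 32.406 mL/cmH2O.
τ = R × C = 10.972 × 0.03241 L/cmH2O = 0.3556 s.
Fraction remaining = e^(−Te/τ) = e^(−0.65/0.3556) = 0.1608.
Trapped volume = 524.97 × 0.1608 = 84.415 mL.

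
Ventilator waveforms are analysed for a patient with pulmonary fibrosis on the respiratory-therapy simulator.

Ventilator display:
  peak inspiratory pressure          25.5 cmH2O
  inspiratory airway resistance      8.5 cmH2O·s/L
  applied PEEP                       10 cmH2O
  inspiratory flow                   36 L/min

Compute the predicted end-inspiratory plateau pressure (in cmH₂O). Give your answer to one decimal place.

20.4

Flow: 36 L/min ÷ 60 = 0.6 L/s.
Pplat = PIP − Raw × flow = 25.5 − 8.5 × 0.6 = 25.5 − 5.1 = 20.4 cmH2O.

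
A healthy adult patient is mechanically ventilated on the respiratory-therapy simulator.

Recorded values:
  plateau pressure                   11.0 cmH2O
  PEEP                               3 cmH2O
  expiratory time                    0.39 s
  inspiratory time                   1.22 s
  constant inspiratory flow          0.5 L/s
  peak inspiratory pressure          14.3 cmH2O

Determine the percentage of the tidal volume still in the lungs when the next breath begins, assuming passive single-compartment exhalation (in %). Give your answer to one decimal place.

Vt = flow × Ti = 0.5 L/s × 1.22 s × 1000 mL/L = 610.0 mL.
R = (PIP − Pplat)/V̇ = (14.3 − 11.0) / 0.5 = 3.3/0.5 = 6.6 cmH2O·s/L.
C = Vt/(Pplat − PEEP) = 610.0 / (11.0 − 3) = 610.0/8.0 = 76.25 mL/cmH2O.
τ = R × C = 6.6 × 0.07625 L/cmH2O = 0.5033 s.
Fraction remaining at end-expiration = e^(−Te/τ) = e^(−0.39/0.5033) = 0.4608 → 46.08%.

46.1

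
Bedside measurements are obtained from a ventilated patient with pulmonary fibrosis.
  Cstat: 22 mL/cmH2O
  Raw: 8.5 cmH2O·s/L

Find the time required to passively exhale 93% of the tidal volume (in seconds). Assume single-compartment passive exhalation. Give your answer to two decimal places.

0.50

τ = R × C = 8.5 × 22 mL/cmH2O = 8.5 × 0.022 L/cmH2O = 0.187 s.
Exhaled fraction f = 1 − e^(−t/τ) → t = −τ·ln(1 − f) = −0.187·ln(0.07) = 0.4973 s.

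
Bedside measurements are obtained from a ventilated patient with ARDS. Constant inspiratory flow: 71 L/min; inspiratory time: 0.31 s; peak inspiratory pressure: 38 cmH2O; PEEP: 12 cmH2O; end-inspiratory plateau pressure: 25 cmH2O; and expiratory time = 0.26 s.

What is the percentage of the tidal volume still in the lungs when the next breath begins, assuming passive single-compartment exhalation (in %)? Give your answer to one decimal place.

Flow: 71 L/min ÷ 60 = 1.1833 L/s.
Vt = flow × Ti = 1.1833 L/s × 0.31 s × 1000 mL/L = 366.82 mL.
R = (PIP − Pplat)/V̇ = (38 − 25) / 1.1833 = 13.0/1.1833 = 10.986 cmH2O·s/L.
C = Vt/(Pplat − PEEP) = 366.82 / (25 − 12) = 366.82/13.0 = 28.217 mL/cmH2O.
τ = R × C = 10.986 × 0.02822 L/cmH2O = 0.31 s.
Fraction remaining at end-expiration = e^(−Te/τ) = e^(−0.26/0.31) = 0.4323 → 43.23%.

43.2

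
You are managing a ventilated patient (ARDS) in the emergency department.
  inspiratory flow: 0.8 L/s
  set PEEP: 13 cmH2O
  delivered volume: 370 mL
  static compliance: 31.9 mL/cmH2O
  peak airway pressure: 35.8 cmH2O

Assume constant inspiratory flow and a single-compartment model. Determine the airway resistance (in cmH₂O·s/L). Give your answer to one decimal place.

Equation of motion (constant flow): PIP = Vt/C + R·V̇ + PEEP.
R·V̇ = PIP − Vt/C − PEEP = 35.8 − 370/31.9 − 13 = 35.8 − 11.599 − 13 = 11.201 cmH2O.
R = 11.201 / 0.8 = 14.001 cmH2O·s/L.

14.0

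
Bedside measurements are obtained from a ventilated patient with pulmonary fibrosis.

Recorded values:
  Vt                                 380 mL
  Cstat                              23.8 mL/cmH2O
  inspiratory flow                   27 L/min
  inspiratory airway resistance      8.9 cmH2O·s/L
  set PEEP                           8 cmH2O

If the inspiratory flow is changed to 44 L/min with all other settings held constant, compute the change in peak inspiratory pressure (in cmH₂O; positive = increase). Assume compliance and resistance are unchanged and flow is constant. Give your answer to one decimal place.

Flow: 27 L/min ÷ 60 = 0.45 L/s.
New flow: 44 L/min ÷ 60 = 0.7333 L/s.
PIP = Vt/C + R·V̇ + PEEP (constant-flow equation of motion).
Only the resistive term changes: ΔPIP = R × ΔV̇ = 8.9 × (0.7333 − 0.45) = 8.9 × 0.2833 = 2.521 cmH2O.

2.5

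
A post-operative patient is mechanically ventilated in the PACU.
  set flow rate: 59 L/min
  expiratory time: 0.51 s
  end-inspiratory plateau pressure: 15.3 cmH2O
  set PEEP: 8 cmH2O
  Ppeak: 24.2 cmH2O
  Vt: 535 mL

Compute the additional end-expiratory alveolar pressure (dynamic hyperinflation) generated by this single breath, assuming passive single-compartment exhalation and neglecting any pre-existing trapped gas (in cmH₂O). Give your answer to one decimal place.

Flow: 59 L/min ÷ 60 = 0.9833 L/s.
R = (PIP − Pplat)/V̇ = (24.2 − 15.3) / 0.9833 = 8.9/0.9833 = 9.051 cmH2O·s/L.
C = Vt/(Pplat − PEEP) = 535.0 / (15.3 − 8) = 535.0/7.3 = 73.288 mL/cmH2O.
τ = R × C = 9.051 × 0.07329 L/cmH2O = 0.6633 s.
Fraction remaining = e^(−Te/τ) = e^(−0.51/0.6633) = 0.4635; trapped volume = 535.0 × 0.4635 = 247.97 mL.
Additional alveolar pressure from trapping ≈ V_trapped / C = 247.97 / 73.288 = 3.384 cmH2O.

3.4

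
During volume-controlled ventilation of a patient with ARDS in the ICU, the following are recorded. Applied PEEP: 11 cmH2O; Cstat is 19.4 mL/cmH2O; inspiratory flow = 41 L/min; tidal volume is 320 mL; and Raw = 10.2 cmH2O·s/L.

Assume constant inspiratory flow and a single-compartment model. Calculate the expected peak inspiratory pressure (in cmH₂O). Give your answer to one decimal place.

Flow: 41 L/min ÷ 60 = 0.6833 L/s.
Equation of motion (constant flow): PIP = Vt/C + R·V̇ + PEEP.
PIP = 320/19.4 + 10.2×0.6833 + 11 = 16.495 + 6.97 + 11 = 34.465 cmH2O.

34.5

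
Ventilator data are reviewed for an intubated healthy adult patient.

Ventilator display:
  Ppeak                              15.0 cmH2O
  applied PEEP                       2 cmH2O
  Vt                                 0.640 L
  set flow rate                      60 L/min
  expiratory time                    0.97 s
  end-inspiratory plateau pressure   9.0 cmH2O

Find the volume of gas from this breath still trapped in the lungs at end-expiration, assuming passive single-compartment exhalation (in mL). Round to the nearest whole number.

Flow: 60 L/min ÷ 60 = 1 L/s.
R = (PIP − Pplat)/V̇ = (15.0 − 9.0) / 1 = 6.0/1 = 6.0 cmH2O·s/L.
C = Vt/(Pplat − PEEP) = 640.0 / (9.0 − 2) = 640.0/7.0 = 91.429 mL/cmH2O.
τ = R × C = 6.0 × 0.09143 L/cmH2O = 0.5486 s.
Fraction remaining = e^(−Te/τ) = e^(−0.97/0.5486) = 0.1707.
Trapped volume = 640.0 × 0.1707 = 109.25 mL.

109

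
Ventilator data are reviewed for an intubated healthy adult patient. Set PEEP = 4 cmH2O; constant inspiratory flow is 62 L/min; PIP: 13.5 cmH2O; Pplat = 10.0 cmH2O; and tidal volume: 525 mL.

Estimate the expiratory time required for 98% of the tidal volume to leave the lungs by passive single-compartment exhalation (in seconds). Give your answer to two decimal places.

1.16

Flow: 62 L/min ÷ 60 = 1.0333 L/s.
R = (PIP − Pplat)/V̇ = (13.5 − 10.0) / 1.0333 = 3.5/1.0333 = 3.387 cmH2O·s/L.
C = Vt/(Pplat − PEEP) = 525.0 / (10.0 − 4) = 525.0/6.0 = 87.5 mL/cmH2O.
τ = R × C = 3.387 × 0.0875 L/cmH2O = 0.2964 s.
t = −τ·ln(1 − 0.98) = −0.2964·ln(0.02) = 1.16 s.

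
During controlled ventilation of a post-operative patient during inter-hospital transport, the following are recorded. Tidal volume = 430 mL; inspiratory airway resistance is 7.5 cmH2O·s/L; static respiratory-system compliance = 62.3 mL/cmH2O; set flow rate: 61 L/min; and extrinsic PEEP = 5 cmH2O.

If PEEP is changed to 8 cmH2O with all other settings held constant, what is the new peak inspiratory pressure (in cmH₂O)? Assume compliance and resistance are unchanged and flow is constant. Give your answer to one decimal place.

22.5

Flow: 61 L/min ÷ 60 = 1.0167 L/s.
PIP = Vt/C + R·V̇ + PEEP (constant-flow equation of motion).
Only the baseline term changes: ΔPIP = ΔPEEP = 8 − 5 = 3.0 cmH2O.
Original PIP = 430/62.3 + 7.5×1.0167 + 5 = 19.527 cmH2O; new PIP = 19.527 + (3.0) = 22.527 cmH2O.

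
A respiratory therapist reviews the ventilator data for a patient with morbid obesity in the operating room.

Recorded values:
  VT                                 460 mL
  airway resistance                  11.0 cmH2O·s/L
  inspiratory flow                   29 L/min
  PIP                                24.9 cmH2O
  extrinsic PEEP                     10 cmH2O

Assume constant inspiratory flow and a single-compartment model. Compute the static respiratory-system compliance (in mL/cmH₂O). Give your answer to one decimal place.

Flow: 29 L/min ÷ 60 = 0.4833 L/s.
Equation of motion (constant flow): PIP = Vt/C + R·V̇ + PEEP.
Vt/C = PIP − R·V̇ − PEEP = 24.9 − 11.0×0.4833 − 10 = 24.9 − 5.316 − 10 = 9.584 cmH2O.
C = Vt / 9.584 = 460 / 9.584 = 47.997 mL/cmH2O.

48.0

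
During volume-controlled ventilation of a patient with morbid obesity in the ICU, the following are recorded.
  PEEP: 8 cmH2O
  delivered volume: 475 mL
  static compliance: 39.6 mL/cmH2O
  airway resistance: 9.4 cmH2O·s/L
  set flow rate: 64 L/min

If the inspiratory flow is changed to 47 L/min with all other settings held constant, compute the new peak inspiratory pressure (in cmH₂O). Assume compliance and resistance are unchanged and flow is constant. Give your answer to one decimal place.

Flow: 64 L/min ÷ 60 = 1.0667 L/s.
New flow: 47 L/min ÷ 60 = 0.7833 L/s.
PIP = Vt/C + R·V̇ + PEEP (constant-flow equation of motion).
Only the resistive term changes: ΔPIP = R × ΔV̇ = 9.4 × (0.7833 − 1.0667) = 9.4 × -0.2834 = -2.664 cmH2O.
Original PIP = 475/39.6 + 9.4×1.0667 + 8 = 30.022 cmH2O; new PIP = 30.022 + (-2.664) = 27.358 cmH2O.

27.4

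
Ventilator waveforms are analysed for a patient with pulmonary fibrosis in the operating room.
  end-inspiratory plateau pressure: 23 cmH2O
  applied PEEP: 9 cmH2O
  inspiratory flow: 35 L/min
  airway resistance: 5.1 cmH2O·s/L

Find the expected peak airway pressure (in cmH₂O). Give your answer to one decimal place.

26.0

Flow: 35 L/min ÷ 60 = 0.5833 L/s.
PIP = Pplat + Raw × flow = 23 + 5.1 × 0.5833 = 23 + 2.975 = 25.975 cmH2O.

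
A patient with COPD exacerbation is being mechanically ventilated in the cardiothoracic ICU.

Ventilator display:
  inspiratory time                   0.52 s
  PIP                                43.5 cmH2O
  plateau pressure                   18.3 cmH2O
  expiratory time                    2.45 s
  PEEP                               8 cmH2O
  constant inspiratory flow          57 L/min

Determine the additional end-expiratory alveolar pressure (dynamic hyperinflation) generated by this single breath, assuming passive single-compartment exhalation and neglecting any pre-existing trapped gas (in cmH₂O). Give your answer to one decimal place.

1.5

Flow: 57 L/min ÷ 60 = 0.95 L/s.
Vt = flow × Ti = 0.95 L/s × 0.52 s × 1000 mL/L = 494.0 mL.
R = (PIP − Pplat)/V̇ = (43.5 − 18.3) / 0.95 = 25.2/0.95 = 26.526 cmH2O·s/L.
C = Vt/(Pplat − PEEP) = 494.0 / (18.3 − 8) = 494.0/10.3 = 47.961 mL/cmH2O.
τ = R × C = 26.526 × 0.04796 L/cmH2O = 1.272 s.
Fraction remaining = e^(−Te/τ) = e^(−2.45/1.272) = 0.1457; trapped volume = 494.0 × 0.1457 = 71.976 mL.
Additional alveolar pressure from trapping ≈ V_trapped / C = 71.976 / 47.961 = 1.501 cmH2O.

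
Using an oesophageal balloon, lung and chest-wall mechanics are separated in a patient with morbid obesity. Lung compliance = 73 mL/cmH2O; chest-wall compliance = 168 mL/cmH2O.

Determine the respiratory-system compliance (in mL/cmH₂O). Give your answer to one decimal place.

50.9

Lung and chest wall are elastances in series: 1/Crs = 1/CL + 1/Ccw.
1/Crs = 1/73 + 1/168 = 0.01965.
Crs = 50.891 mL/cmH2O.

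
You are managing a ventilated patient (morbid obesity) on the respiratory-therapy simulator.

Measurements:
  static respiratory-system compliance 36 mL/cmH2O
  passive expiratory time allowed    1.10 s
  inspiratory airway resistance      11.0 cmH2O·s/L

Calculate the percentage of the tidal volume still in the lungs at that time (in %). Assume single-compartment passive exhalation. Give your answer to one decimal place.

6.2

τ = R × C = 11.0 × 36 mL/cmH2O = 11.0 × 0.036 L/cmH2O = 0.396 s.
Passive exhalation: V(t)/V₀ = e^(−t/τ) = e^(−1.10/0.396) = 0.06218.
Fraction remaining = 0.06218 → 6.218%.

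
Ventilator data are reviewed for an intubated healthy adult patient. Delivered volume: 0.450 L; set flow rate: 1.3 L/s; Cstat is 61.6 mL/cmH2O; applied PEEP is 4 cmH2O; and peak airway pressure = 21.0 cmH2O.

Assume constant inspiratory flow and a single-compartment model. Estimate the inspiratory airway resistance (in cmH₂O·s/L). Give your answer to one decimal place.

7.5

Equation of motion (constant flow): PIP = Vt/C + R·V̇ + PEEP.
R·V̇ = PIP − Vt/C − PEEP = 21.0 − 450/61.6 − 4 = 21.0 − 7.305 − 4 = 9.695 cmH2O.
R = 9.695 / 1.3 = 7.458 cmH2O·s/L.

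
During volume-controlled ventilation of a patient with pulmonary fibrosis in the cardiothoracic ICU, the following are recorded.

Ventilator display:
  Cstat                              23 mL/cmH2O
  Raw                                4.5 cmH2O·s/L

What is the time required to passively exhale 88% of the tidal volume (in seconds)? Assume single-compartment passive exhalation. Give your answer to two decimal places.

0.22

τ = R × C = 4.5 × 23 mL/cmH2O = 4.5 × 0.023 L/cmH2O = 0.1035 s.
Exhaled fraction f = 1 − e^(−t/τ) → t = −τ·ln(1 − f) = −0.1035·ln(0.12) = 0.2194 s.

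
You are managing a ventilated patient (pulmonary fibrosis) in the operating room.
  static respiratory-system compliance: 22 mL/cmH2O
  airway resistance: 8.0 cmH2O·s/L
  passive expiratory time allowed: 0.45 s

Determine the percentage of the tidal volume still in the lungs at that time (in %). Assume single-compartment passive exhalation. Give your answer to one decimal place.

7.8

τ = R × C = 8.0 × 22 mL/cmH2O = 8.0 × 0.022 L/cmH2O = 0.176 s.
Passive exhalation: V(t)/V₀ = e^(−t/τ) = e^(−0.45/0.176) = 0.07755.
Fraction remaining = 0.07755 → 7.755%.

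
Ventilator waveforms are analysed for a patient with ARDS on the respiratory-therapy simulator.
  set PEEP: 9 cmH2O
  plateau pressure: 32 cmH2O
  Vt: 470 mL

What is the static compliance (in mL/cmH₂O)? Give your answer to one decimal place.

20.4

Cstat = Vt / (Pplat − PEEP) = 470 / (32 − 9) = 470 / 23.0 = 20.435 mL/cmH2O.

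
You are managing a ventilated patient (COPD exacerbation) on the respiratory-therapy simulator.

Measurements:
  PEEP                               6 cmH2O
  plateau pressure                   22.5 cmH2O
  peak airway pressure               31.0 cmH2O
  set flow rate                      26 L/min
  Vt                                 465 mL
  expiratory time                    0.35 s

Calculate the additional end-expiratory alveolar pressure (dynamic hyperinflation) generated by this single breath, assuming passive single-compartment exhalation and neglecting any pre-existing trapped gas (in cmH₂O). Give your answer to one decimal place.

8.8

Flow: 26 L/min ÷ 60 = 0.4333 L/s.
R = (PIP − Pplat)/V̇ = (31.0 − 22.5) / 0.4333 = 8.5/0.4333 = 19.617 cmH2O·s/L.
C = Vt/(Pplat − PEEP) = 465.0 / (22.5 − 6) = 465.0/16.5 = 28.182 mL/cmH2O.
τ = R × C = 19.617 × 0.02818 L/cmH2O = 0.5528 s.
Fraction remaining = e^(−Te/τ) = e^(−0.35/0.5528) = 0.5309; trapped volume = 465.0 × 0.5309 = 246.87 mL.
Additional alveolar pressure from trapping ≈ V_trapped / C = 246.87 / 28.182 = 8.76 cmH2O.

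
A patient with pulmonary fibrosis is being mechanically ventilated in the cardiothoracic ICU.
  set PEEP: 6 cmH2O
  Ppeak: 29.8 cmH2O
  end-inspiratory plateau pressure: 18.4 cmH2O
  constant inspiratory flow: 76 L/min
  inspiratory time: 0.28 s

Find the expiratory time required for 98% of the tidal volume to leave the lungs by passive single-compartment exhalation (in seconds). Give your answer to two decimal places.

Flow: 76 L/min ÷ 60 = 1.2667 L/s.
Vt = flow × Ti = 1.2667 L/s × 0.28 s × 1000 mL/L = 354.68 mL.
R = (PIP − Pplat)/V̇ = (29.8 − 18.4) / 1.2667 = 11.4/1.2667 = 9.0 cmH2O·s/L.
C = Vt/(Pplat − PEEP) = 354.68 / (18.4 − 6) = 354.68/12.4 = 28.603 mL/cmH2O.
τ = R × C = 9.0 × 0.0286 L/cmH2O = 0.2574 s.
t = −τ·ln(1 − 0.98) = −0.2574·ln(0.02) = 1.007 s.

1.01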